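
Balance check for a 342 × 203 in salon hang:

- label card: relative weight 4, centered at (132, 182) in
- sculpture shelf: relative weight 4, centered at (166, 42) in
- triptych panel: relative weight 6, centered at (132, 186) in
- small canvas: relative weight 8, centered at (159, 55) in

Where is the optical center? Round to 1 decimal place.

Total weight = 4 + 4 + 6 + 8 = 22.
Σw·x = 4·132 + 4·166 + 6·132 + 8·159 = 3256, so x̄ = 3256/22 ≈ 148.00.
Σw·y = 4·182 + 4·42 + 6·186 + 8·55 = 2452, so ȳ = 2452/22 ≈ 111.45.

(148.0, 111.5)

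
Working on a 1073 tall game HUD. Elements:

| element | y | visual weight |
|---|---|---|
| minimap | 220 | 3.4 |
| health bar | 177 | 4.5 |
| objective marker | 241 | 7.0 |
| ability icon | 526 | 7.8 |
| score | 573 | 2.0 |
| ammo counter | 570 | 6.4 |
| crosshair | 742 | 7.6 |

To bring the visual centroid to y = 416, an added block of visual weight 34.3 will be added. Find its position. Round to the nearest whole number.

y ≈ 367

After adding the added block, total weight = 3.4 + 4.5 + 7.0 + 7.8 + 2.0 + 6.4 + 7.6 + 34.3 = 73.0.
Along y: (17767.5 + 34.3·y) / 73.0 = 416 (existing moment 3.4·220 + 4.5·177 + 7.0·241 + 7.8·526 + 2.0·573 + 6.4·570 + 7.6·742 = 17767.5) ⇒ y = (30368.0 − 17767.5) / 34.3 ≈ 367.36.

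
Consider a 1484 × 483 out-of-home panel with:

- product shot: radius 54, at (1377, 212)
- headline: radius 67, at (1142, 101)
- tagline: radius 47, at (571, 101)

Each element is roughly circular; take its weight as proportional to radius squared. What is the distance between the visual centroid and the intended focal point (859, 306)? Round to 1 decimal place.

Weights ∝ r²: product shot 54² = 2916, headline 67² = 4489, tagline 47² = 2209; Σw = 9614.
x-moment: 2916·1377 + 4489·1142 + 2209·571 = 10403109; centroid 10403109/9614 ≈ 1082.08.
y-moment: 2916·212 + 4489·101 + 2209·101 = 1294690; centroid 1294690/9614 ≈ 134.67.
Offset from (859, 306): Δx ≈ 223.08, Δy ≈ -171.33; distance = √(Δx² + Δy²) ≈ 281.28.

≈ 281.3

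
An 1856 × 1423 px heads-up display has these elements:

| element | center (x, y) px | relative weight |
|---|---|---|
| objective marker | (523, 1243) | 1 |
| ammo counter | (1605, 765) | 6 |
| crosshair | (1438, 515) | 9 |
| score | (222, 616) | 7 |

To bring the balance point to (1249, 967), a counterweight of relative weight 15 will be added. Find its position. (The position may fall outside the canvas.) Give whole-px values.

After adding the counterweight, total weight = 1 + 6 + 9 + 7 + 15 = 38.
Along x: (24649 + 15·x) / 38 = 1249 (existing moment 1·523 + 6·1605 + 9·1438 + 7·222 = 24649) ⇒ x = (47462 − 24649) / 15 ≈ 1520.87.
Along y: (14780 + 15·y) / 38 = 967 (existing moment 1·1243 + 6·765 + 9·515 + 7·616 = 14780) ⇒ y = (36746 − 14780) / 15 ≈ 1464.40.

(1521, 1464)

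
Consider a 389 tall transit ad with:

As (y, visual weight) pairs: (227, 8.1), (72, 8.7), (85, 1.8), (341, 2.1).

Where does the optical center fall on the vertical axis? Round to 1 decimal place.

y ≈ 161.1

Total weight = 8.1 + 8.7 + 1.8 + 2.1 = 20.7.
y-moment: 8.1·227 + 8.7·72 + 1.8·85 + 2.1·341 = 3334.2; centroid 3334.2/20.7 ≈ 161.07.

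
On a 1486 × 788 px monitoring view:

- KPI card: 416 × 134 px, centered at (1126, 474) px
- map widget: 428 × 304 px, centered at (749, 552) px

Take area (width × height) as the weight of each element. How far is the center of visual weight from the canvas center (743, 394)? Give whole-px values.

≈ 180 px

Areas: KPI card 416·134 = 55744, map widget 428·304 = 130112. Total weight = 185856.
x: (55744·1126 + 130112·749) / 185856 = 160221632 / 185856 ≈ 862.07
y: (55744·474 + 130112·552) / 185856 = 98244480 / 185856 ≈ 528.61
Relative to (743, 394): Δ = (119.07, 134.61); |Δ| = √(119.07² + 134.61²) ≈ 179.71.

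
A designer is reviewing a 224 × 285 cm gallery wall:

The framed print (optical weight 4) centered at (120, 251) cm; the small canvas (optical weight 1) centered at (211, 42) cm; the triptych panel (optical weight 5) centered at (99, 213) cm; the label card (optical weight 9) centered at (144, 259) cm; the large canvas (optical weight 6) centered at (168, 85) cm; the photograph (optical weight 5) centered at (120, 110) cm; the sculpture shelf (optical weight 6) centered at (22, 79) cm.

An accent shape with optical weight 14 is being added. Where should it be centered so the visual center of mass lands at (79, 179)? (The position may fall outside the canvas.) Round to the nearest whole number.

After adding the accent shape, total weight = 4 + 1 + 5 + 9 + 6 + 5 + 6 + 14 = 50.
x: target moment 50×79 = 3950; current 4·120 + 1·211 + 5·99 + 9·144 + 6·168 + 5·120 + 6·22 = 4222; the accent shape supplies -272, so x = -272/14 ≈ -19.43.
y: target moment 50×179 = 8950; current 4·251 + 1·42 + 5·213 + 9·259 + 6·85 + 5·110 + 6·79 = 5976; the accent shape supplies 2974, so y = 2974/14 ≈ 212.43.

(-19, 212)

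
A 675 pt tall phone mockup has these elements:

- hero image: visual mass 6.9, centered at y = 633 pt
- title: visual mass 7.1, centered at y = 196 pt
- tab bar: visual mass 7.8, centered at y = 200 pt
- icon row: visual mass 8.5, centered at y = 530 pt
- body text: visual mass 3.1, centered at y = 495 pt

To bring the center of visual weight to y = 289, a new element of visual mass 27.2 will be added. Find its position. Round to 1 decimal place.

y ≈ 152.7

New total weight: (6.9 + 7.1 + 7.8 + 8.5 + 3.1) + 27.2 = 60.6.
y: target moment 60.6×289 = 17513.4; current 6.9·633 + 7.1·196 + 7.8·200 + 8.5·530 + 3.1·495 = 13358.8; the new element supplies 4154.6, so y = 4154.6/27.2 ≈ 152.74.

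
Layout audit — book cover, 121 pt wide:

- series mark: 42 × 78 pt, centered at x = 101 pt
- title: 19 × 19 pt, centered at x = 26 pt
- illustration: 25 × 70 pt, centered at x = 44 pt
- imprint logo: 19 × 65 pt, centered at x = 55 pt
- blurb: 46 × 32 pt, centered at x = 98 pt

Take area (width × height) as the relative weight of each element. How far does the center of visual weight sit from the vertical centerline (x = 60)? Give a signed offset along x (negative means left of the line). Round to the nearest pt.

≈ 18 pt

Areas → weights: series mark 42·78 = 3276, title 19·19 = 361, illustration 25·70 = 1750, imprint logo 19·65 = 1235, blurb 46·32 = 1472; Σw = 8094.
x-moment: 3276·101 + 361·26 + 1750·44 + 1235·55 + 1472·98 = 629443; centroid 629443/8094 ≈ 77.77.
Difference: 77.77 − 60 ≈ 17.77.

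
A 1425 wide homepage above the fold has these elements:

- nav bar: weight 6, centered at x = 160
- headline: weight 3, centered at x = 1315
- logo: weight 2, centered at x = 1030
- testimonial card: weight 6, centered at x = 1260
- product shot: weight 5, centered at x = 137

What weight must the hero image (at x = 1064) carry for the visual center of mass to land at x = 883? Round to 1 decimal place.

w ≈ 23.3

Fixed elements: Σw = 6 + 3 + 2 + 6 + 5 = 22, Σw·x = 6·160 + 3·1315 + 2·1030 + 6·1260 + 5·137 = 15210.
Balance at x = 883 requires (15210 + w·1064) / (22 + w) = 883.
So w = (883·22 − 15210)/(1064 − 883) = 4216/181 ≈ 23.29.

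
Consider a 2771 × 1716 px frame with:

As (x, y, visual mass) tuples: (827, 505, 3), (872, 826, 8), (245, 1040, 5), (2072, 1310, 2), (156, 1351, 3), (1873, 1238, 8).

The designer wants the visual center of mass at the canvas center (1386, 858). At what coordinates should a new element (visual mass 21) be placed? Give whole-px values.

New total weight: (3 + 8 + 5 + 2 + 3 + 8) + 21 = 50.
x: need Σw·x = 50·1386 = 69300. Existing = 3·827 + 8·872 + 5·245 + 2·2072 + 3·156 + 8·1873 = 30278. Remainder 39022 / 21 ≈ 1858.19.
y: need Σw·y = 50·858 = 42900. Existing = 3·505 + 8·826 + 5·1040 + 2·1310 + 3·1351 + 8·1238 = 29900. Remainder 13000 / 21 ≈ 619.05.

(1858, 619)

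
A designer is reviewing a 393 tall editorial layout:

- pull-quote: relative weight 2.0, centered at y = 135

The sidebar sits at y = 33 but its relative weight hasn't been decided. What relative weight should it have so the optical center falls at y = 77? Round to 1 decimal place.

w ≈ 2.6

Known: weight 2.0 with moment 2.0·135 = 270.0.
For the centroid to hit 77: (270.0 + w·33) / (2.0 + w) = 77.
So w = (77·2.0 − 270.0)/(33 − 77) = -116.0/-44 ≈ 2.64.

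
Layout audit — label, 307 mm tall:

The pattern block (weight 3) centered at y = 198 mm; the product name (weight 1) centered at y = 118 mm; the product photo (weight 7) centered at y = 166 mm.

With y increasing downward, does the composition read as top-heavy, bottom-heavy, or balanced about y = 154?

bottom-heavy

Total weight = 3 + 1 + 7 = 11.
y: (3·198 + 1·118 + 7·166) / 11 = 1874 / 11 ≈ 170.36
170.4 lies below (larger y than) the midline 154, so the layout is bottom-heavy.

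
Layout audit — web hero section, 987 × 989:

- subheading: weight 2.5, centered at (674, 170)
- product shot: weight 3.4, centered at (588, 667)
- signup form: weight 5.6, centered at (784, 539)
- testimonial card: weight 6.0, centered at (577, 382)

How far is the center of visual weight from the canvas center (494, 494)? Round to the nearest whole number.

Σw = 2.5 + 3.4 + 5.6 + 6.0 = 17.5.
x-moment: 2.5·674 + 3.4·588 + 5.6·784 + 6.0·577 = 11536.6; centroid 11536.6/17.5 ≈ 659.23.
y-moment: 2.5·170 + 3.4·667 + 5.6·539 + 6.0·382 = 8003.2; centroid 8003.2/17.5 ≈ 457.33.
Offset from (494, 494): Δx ≈ 165.23, Δy ≈ -36.67; distance = √(Δx² + Δy²) ≈ 169.26.

≈ 169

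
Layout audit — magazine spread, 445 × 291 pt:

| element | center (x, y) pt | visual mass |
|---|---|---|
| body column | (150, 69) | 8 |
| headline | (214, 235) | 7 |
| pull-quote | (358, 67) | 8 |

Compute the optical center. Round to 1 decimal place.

(241.8, 118.8)

Total weight = 8 + 7 + 8 = 23.
Σw·x = 8·150 + 7·214 + 8·358 = 5562, so x̄ = 5562/23 ≈ 241.83.
Σw·y = 8·69 + 7·235 + 8·67 = 2733, so ȳ = 2733/23 ≈ 118.83.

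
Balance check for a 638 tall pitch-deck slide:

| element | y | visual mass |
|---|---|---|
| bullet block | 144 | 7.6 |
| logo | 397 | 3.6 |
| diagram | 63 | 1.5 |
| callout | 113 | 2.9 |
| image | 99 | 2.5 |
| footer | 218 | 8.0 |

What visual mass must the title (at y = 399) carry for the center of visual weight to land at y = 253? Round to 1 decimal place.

Known weights sum to 7.6 + 3.6 + 1.5 + 2.9 + 2.5 + 8.0 = 26.1; their moment is 7.6·144 + 3.6·397 + 1.5·63 + 2.9·113 + 2.5·99 + 8.0·218 = 4937.3.
Balance at y = 253 requires (4937.3 + w·399) / (26.1 + w) = 253.
So w = (253·26.1 − 4937.3)/(399 − 253) = 1666.0/146 ≈ 11.41.

w ≈ 11.4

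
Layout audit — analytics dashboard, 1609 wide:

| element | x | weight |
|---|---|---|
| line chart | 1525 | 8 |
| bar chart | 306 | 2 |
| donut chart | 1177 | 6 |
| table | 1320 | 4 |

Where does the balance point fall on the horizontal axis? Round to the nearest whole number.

x ≈ 1258

Weights sum to 8 + 2 + 6 + 4 = 20.
Σw·x = 8·1525 + 2·306 + 6·1177 + 4·1320 = 25154, so x̄ = 25154/20 ≈ 1257.70.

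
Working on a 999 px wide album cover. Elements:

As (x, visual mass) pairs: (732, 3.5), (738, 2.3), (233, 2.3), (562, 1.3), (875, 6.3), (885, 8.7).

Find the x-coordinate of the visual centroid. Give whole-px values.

x ≈ 768

Total weight = 3.5 + 2.3 + 2.3 + 1.3 + 6.3 + 8.7 = 24.4.
x: moment 18737.9 / weight 24.4 ≈ 767.95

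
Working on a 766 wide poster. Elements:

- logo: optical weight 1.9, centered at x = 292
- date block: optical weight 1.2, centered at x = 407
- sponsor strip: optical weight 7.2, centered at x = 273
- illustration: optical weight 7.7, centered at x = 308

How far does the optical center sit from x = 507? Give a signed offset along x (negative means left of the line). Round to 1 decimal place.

Σw = 1.9 + 1.2 + 7.2 + 7.7 = 18.0.
x: (1.9·292 + 1.2·407 + 7.2·273 + 7.7·308) / 18.0 = 5380.4 / 18.0 ≈ 298.91
Difference: 298.91 − 507 ≈ -208.09.

≈ -208.1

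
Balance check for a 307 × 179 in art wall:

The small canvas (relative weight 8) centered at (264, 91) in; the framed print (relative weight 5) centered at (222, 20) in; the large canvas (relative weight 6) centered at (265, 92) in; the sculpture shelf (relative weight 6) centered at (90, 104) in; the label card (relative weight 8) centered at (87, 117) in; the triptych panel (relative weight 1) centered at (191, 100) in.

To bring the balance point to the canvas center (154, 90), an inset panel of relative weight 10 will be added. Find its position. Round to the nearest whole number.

After adding the inset panel, total weight = 8 + 5 + 6 + 6 + 8 + 1 + 10 = 44.
x: target moment 44×154 = 6776; current 8·264 + 5·222 + 6·265 + 6·90 + 8·87 + 1·191 = 6239; the inset panel supplies 537, so x = 537/10 ≈ 53.70.
y: target moment 44×90 = 3960; current 8·91 + 5·20 + 6·92 + 6·104 + 8·117 + 1·100 = 3040; the inset panel supplies 920, so y = 920/10 ≈ 92.00.

(54, 92)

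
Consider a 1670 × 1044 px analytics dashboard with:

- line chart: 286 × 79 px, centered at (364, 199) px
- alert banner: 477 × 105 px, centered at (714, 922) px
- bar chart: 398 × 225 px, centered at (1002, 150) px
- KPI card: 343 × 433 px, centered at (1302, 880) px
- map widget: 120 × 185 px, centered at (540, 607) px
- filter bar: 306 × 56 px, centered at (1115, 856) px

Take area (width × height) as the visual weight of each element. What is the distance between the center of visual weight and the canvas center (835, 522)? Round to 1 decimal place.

Areas → weights: line chart 286·79 = 22594, alert banner 477·105 = 50085, bar chart 398·225 = 89550, KPI card 343·433 = 148519, map widget 120·185 = 22200, filter bar 306·56 = 17136; Σw = 350084.
x: moment 358180384 / weight 350084 ≈ 1023.13
Σw·y = 222947612; ȳ = 222947612/350084 ≈ 636.84.
Relative to (835, 522): Δ = (188.13, 114.84); |Δ| = √(188.13² + 114.84²) ≈ 220.41.

≈ 220.4 px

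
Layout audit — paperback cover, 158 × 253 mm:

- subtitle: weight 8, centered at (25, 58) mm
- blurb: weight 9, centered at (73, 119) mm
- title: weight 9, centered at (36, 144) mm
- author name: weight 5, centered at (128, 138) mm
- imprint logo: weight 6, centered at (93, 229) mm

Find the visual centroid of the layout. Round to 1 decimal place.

Weights sum to 8 + 9 + 9 + 5 + 6 = 37.
Σw·x = 8·25 + 9·73 + 9·36 + 5·128 + 6·93 = 2379, so x̄ = 2379/37 ≈ 64.30.
Σw·y = 8·58 + 9·119 + 9·144 + 5·138 + 6·229 = 4895, so ȳ = 4895/37 ≈ 132.30.

(64.3, 132.3)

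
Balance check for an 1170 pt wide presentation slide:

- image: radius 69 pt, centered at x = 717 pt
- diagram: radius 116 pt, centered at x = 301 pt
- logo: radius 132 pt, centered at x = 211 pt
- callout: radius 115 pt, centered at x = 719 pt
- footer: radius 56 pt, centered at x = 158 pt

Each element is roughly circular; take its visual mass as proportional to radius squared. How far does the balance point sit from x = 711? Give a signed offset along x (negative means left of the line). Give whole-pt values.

Weights ∝ r²: image 69² = 4761, diagram 116² = 13456, logo 132² = 17424, callout 115² = 13225, footer 56² = 3136; Σw = 52002.
x-moment: 4761·717 + 13456·301 + 17424·211 + 13225·719 + 3136·158 = 21144620; centroid 21144620/52002 ≈ 406.61.
Difference: 406.61 − 711 ≈ -304.39.

≈ -304 pt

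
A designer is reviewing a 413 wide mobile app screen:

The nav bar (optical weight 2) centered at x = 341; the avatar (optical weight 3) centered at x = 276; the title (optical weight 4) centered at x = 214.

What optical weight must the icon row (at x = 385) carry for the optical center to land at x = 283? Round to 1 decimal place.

Known weights sum to 2 + 3 + 4 = 9; their moment is 2·341 + 3·276 + 4·214 = 2366.
For the centroid to hit 283: (2366 + w·385) / (9 + w) = 283.
So w = (283·9 − 2366)/(385 − 283) = 181/102 ≈ 1.77.

w ≈ 1.8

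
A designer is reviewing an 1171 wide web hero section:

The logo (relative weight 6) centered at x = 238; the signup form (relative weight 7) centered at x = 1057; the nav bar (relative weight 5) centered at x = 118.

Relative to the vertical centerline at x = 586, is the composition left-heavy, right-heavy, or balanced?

left-heavy

Σw = 6 + 7 + 5 = 18.
x: (6·238 + 7·1057 + 5·118) / 18 = 9417 / 18 ≈ 523.17
Since 523.2 is left of 586, the composition reads left-heavy.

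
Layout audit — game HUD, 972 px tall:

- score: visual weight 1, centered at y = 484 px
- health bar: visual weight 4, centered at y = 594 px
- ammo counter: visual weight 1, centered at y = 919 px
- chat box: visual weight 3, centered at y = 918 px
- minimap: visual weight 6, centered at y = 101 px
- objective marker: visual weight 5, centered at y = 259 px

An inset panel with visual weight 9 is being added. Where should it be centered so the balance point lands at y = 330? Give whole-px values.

y ≈ 126

After adding the inset panel, total weight = 1 + 4 + 1 + 3 + 6 + 5 + 9 = 29.
y: target moment 29×330 = 9570; current 1·484 + 4·594 + 1·919 + 3·918 + 6·101 + 5·259 = 8434; the inset panel supplies 1136, so y = 1136/9 ≈ 126.22.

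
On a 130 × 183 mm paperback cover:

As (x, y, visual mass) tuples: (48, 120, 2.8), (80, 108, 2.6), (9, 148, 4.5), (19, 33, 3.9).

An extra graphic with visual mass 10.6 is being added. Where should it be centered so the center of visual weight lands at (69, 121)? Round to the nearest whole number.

With the extra graphic, Σw becomes 2.8 + 2.6 + 4.5 + 3.9 + 10.6 = 24.4.
x: target moment 24.4×69 = 1683.6; current 2.8·48 + 2.6·80 + 4.5·9 + 3.9·19 = 457.0; the extra graphic supplies 1226.6, so x = 1226.6/10.6 ≈ 115.72.
y: target moment 24.4×121 = 2952.4; current 2.8·120 + 2.6·108 + 4.5·148 + 3.9·33 = 1411.5; the extra graphic supplies 1540.9, so y = 1540.9/10.6 ≈ 145.37.

(116, 145)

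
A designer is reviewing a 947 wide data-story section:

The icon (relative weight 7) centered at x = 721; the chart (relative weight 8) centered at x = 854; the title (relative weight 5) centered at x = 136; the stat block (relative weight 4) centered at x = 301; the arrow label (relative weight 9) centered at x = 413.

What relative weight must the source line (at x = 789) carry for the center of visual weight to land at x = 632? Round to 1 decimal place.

Known weights sum to 7 + 8 + 5 + 4 + 9 = 33; their moment is 7·721 + 8·854 + 5·136 + 4·301 + 9·413 = 17480.
For the centroid to hit 632: (17480 + w·789) / (33 + w) = 632.
Rearranging, w·(789 − 632) = 632·33 − 17480 = 3376, so w ≈ 3376/157 = 21.50.

w ≈ 21.5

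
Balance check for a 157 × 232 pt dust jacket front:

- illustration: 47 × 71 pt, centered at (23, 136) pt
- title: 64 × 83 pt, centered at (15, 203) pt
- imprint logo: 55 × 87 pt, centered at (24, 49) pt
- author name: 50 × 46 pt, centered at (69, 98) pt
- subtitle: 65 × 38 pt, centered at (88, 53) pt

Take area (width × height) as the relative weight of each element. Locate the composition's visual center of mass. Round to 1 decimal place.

Areas → weights: illustration 47·71 = 3337, title 64·83 = 5312, imprint logo 55·87 = 4785, author name 50·46 = 2300, subtitle 65·38 = 2470; Σw = 18204.
x-moment: 3337·23 + 5312·15 + 4785·24 + 2300·69 + 2470·88 = 647331; centroid 647331/18204 ≈ 35.56.
y-moment: 3337·136 + 5312·203 + 4785·49 + 2300·98 + 2470·53 = 2122943; centroid 2122943/18204 ≈ 116.62.

(35.6, 116.6)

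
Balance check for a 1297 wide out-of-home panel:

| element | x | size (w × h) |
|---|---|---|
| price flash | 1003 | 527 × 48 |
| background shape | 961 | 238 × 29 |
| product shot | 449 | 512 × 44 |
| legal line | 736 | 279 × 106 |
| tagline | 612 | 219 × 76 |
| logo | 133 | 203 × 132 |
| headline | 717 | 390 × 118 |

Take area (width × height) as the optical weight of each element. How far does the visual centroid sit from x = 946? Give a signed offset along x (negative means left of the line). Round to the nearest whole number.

Areas: price flash 527·48 = 25296, background shape 238·29 = 6902, product shot 512·44 = 22528, legal line 279·106 = 29574, tagline 219·76 = 16644, logo 203·132 = 26796, headline 390·118 = 46020. Total weight = 173760.
x: (25296·1003 + 6902·961 + 22528·449 + 29574·736 + 16644·612 + 26796·133 + 46020·717) / 173760 = 110632582 / 173760 ≈ 636.70
Difference: 636.70 − 946 ≈ -309.30.

≈ -309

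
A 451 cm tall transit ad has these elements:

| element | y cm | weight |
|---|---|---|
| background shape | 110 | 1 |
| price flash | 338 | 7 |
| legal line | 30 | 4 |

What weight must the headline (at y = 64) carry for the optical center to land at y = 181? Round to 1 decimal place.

Fixed elements: Σw = 1 + 7 + 4 = 12, Σw·y = 1·110 + 7·338 + 4·30 = 2596.
Balance at y = 181 requires (2596 + w·64) / (12 + w) = 181.
Solving: w = (181·12 − 2596) / (64 − 181) = -424 / -117 ≈ 3.62.

w ≈ 3.6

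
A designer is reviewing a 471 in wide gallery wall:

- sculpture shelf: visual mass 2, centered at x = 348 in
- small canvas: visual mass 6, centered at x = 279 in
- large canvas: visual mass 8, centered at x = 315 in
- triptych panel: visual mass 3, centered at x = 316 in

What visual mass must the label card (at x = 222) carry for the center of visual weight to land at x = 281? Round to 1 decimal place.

w ≈ 8.5

Known weights sum to 2 + 6 + 8 + 3 = 19; their moment is 2·348 + 6·279 + 8·315 + 3·316 = 5838.
Balance at x = 281 requires (5838 + w·222) / (19 + w) = 281.
So w = (281·19 − 5838)/(222 − 281) = -499/-59 ≈ 8.46.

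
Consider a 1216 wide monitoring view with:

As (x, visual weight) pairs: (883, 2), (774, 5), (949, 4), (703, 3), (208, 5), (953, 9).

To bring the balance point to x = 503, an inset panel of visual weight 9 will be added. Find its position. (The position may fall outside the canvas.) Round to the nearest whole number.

With the inset panel, Σw becomes 2 + 5 + 4 + 3 + 5 + 9 + 9 = 37.
Along x: (21158 + 9·x) / 37 = 503 (existing moment 2·883 + 5·774 + 4·949 + 3·703 + 5·208 + 9·953 = 21158) ⇒ x = (18611 − 21158) / 9 ≈ -283.00.

x ≈ -283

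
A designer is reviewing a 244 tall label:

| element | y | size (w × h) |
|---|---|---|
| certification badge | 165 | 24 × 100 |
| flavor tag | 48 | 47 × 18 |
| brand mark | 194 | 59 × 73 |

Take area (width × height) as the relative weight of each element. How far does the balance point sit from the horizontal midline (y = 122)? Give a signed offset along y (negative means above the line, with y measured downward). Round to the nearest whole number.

≈ 46

Areas → weights: certification badge 24·100 = 2400, flavor tag 47·18 = 846, brand mark 59·73 = 4307; Σw = 7553.
y-moment: 2400·165 + 846·48 + 4307·194 = 1272166; centroid 1272166/7553 ≈ 168.43.
Offset from y = 122: 168.43 − 122 ≈ 46.43.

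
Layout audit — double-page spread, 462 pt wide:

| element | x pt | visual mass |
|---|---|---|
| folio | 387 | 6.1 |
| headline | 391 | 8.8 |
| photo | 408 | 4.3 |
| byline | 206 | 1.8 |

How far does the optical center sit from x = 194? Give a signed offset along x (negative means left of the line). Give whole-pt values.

Total weight = 6.1 + 8.8 + 4.3 + 1.8 = 21.0.
x-moment: 6.1·387 + 8.8·391 + 4.3·408 + 1.8·206 = 7926.7; centroid 7926.7/21.0 ≈ 377.46.
Offset from x = 194: 377.46 − 194 ≈ 183.46.

≈ 183 pt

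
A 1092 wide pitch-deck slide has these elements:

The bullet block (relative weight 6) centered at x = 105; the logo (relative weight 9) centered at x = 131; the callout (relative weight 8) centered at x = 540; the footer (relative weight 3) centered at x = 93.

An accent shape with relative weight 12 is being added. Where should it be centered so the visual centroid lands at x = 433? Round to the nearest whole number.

x ≈ 837

New total weight: (6 + 9 + 8 + 3) + 12 = 38.
x: target moment 38×433 = 16454; current 6·105 + 9·131 + 8·540 + 3·93 = 6408; the accent shape supplies 10046, so x = 10046/12 ≈ 837.17.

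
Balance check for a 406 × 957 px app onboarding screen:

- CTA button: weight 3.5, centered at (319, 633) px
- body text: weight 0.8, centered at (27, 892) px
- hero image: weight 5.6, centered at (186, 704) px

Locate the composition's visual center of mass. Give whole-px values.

(220, 694)

Σw = 3.5 + 0.8 + 5.6 = 9.9.
Σw·x = 3.5·319 + 0.8·27 + 5.6·186 = 2179.7, so x̄ = 2179.7/9.9 ≈ 220.17.
Σw·y = 3.5·633 + 0.8·892 + 5.6·704 = 6871.5, so ȳ = 6871.5/9.9 ≈ 694.09.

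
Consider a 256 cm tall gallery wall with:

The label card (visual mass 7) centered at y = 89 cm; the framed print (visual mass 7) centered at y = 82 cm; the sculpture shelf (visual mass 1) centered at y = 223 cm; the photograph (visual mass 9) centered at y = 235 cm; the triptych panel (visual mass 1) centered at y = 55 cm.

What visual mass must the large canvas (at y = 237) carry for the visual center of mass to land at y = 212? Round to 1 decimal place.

Known weights sum to 7 + 7 + 1 + 9 + 1 = 25; their moment is 7·89 + 7·82 + 1·223 + 9·235 + 1·55 = 3590.
Set Σw·y/Σw = 212: (3590 + 237w) = 212·(25 + w).
Solving: w = (212·25 − 3590) / (237 − 212) = 1710 / 25 ≈ 68.40.

w ≈ 68.4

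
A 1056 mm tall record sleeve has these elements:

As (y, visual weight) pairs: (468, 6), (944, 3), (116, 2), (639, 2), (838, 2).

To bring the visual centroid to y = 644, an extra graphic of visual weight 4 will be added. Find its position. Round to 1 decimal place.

New total weight: (6 + 3 + 2 + 2 + 2) + 4 = 19.
y: target moment 19×644 = 12236; current 6·468 + 3·944 + 2·116 + 2·639 + 2·838 = 8826; the extra graphic supplies 3410, so y = 3410/4 ≈ 852.50.

y ≈ 852.5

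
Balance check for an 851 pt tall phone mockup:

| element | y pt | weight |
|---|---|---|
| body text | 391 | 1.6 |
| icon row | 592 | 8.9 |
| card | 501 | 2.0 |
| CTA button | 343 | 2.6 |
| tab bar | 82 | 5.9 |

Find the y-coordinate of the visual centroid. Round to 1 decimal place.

y ≈ 393.9

Σw = 1.6 + 8.9 + 2.0 + 2.6 + 5.9 = 21.0.
Σw·y = 1.6·391 + 8.9·592 + 2.0·501 + 2.6·343 + 5.9·82 = 8272.0, so ȳ = 8272.0/21.0 ≈ 393.90.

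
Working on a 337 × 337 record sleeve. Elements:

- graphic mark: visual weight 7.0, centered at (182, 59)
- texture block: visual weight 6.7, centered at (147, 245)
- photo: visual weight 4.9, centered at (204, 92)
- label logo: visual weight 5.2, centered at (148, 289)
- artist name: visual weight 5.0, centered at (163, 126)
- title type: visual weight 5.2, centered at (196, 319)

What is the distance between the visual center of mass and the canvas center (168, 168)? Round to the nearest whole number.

Weights sum to 7.0 + 6.7 + 4.9 + 5.2 + 5.0 + 5.2 = 34.0.
Σw·x = 5862.3; x̄ = 5862.3/34.0 ≈ 172.42.
Σw·y = 6296.9; ȳ = 6296.9/34.0 ≈ 185.20.
Offset from (168, 168): Δx ≈ 4.42, Δy ≈ 17.20; distance = √(Δx² + Δy²) ≈ 17.76.

≈ 18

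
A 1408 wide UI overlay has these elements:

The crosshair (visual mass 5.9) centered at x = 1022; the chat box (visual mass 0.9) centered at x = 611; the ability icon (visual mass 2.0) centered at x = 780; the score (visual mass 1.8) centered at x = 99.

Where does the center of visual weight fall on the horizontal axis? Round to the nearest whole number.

x ≈ 785

Weights sum to 5.9 + 0.9 + 2.0 + 1.8 = 10.6.
x-moment: 5.9·1022 + 0.9·611 + 2.0·780 + 1.8·99 = 8317.9; centroid 8317.9/10.6 ≈ 784.71.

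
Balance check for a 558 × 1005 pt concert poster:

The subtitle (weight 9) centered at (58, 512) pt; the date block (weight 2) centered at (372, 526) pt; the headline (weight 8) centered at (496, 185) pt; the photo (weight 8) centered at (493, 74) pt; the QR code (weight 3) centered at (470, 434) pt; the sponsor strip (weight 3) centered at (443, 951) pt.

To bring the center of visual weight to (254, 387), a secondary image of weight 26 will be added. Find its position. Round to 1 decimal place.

(118.0, 421.0)

With the secondary image, Σw becomes 9 + 2 + 8 + 8 + 3 + 3 + 26 = 59.
x: target moment 59×254 = 14986; current 9·58 + 2·372 + 8·496 + 8·493 + 3·470 + 3·443 = 11917; the secondary image supplies 3069, so x = 3069/26 ≈ 118.04.
y: target moment 59×387 = 22833; current 9·512 + 2·526 + 8·185 + 8·74 + 3·434 + 3·951 = 11887; the secondary image supplies 10946, so y = 10946/26 ≈ 421.00.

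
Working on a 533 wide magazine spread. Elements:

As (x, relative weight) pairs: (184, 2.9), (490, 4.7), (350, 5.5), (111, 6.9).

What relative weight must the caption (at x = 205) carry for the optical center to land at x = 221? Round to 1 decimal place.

Existing Σw = 20.0 (2.9 + 4.7 + 5.5 + 6.9); existing moment 2.9·184 + 4.7·490 + 5.5·350 + 6.9·111 = 5527.5.
Balance at x = 221 requires (5527.5 + w·205) / (20.0 + w) = 221.
Rearranging, w·(205 − 221) = 221·20.0 − 5527.5 = -1107.5, so w ≈ -1107.5/-16 = 69.22.

w ≈ 69.2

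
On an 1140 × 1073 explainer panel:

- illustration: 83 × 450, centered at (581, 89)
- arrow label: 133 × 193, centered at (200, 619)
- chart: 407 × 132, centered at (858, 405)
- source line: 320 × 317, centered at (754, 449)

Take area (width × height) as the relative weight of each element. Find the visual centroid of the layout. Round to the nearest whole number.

(685, 397)

Areas → weights: illustration 83·450 = 37350, arrow label 133·193 = 25669, chart 407·132 = 53724, source line 320·317 = 101440; Σw = 218183.
x: (37350·581 + 25669·200 + 53724·858 + 101440·754) / 218183 = 149415102 / 218183 ≈ 684.82
y: (37350·89 + 25669·619 + 53724·405 + 101440·449) / 218183 = 86518041 / 218183 ≈ 396.54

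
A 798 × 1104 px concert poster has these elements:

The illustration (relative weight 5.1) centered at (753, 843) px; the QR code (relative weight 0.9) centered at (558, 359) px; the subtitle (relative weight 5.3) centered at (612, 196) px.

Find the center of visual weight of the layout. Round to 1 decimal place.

Weights sum to 5.1 + 0.9 + 5.3 = 11.3.
x-moment: 5.1·753 + 0.9·558 + 5.3·612 = 7586.1; centroid 7586.1/11.3 ≈ 671.34.
y-moment: 5.1·843 + 0.9·359 + 5.3·196 = 5661.2; centroid 5661.2/11.3 ≈ 500.99.

(671.3, 501.0)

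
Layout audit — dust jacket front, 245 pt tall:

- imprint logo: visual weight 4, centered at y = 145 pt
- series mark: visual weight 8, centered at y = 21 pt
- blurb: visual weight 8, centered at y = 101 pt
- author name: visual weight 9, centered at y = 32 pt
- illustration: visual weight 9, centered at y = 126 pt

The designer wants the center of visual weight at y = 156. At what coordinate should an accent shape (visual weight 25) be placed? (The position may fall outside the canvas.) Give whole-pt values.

y ≈ 274

With the accent shape, Σw becomes 4 + 8 + 8 + 9 + 9 + 25 = 63.
y: target moment 63×156 = 9828; current 4·145 + 8·21 + 8·101 + 9·32 + 9·126 = 2978; the accent shape supplies 6850, so y = 6850/25 ≈ 274.00.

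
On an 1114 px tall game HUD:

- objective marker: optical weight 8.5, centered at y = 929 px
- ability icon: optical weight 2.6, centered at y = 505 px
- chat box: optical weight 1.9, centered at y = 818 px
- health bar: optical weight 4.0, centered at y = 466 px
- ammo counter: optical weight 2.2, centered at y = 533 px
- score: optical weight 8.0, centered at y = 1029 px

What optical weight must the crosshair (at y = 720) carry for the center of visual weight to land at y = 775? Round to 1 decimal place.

w ≈ 17.3

Fixed elements: Σw = 8.5 + 2.6 + 1.9 + 4.0 + 2.2 + 8.0 = 27.2, Σw·y = 8.5·929 + 2.6·505 + 1.9·818 + 4.0·466 + 2.2·533 + 8.0·1029 = 22032.3.
Set Σw·y/Σw = 775: (22032.3 + 720w) = 775·(27.2 + w).
Solving: w = (775·27.2 − 22032.3) / (720 − 775) = -952.3 / -55 ≈ 17.31.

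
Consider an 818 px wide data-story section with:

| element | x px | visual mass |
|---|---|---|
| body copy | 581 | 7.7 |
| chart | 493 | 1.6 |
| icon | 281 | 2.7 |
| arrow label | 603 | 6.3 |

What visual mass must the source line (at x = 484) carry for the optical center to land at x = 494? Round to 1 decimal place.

w ≈ 78.0

Existing Σw = 18.3 (7.7 + 1.6 + 2.7 + 6.3); existing moment 7.7·581 + 1.6·493 + 2.7·281 + 6.3·603 = 9820.1.
Balance at x = 494 requires (9820.1 + w·484) / (18.3 + w) = 494.
Solving: w = (494·18.3 − 9820.1) / (484 − 494) = -779.9 / -10 ≈ 77.99.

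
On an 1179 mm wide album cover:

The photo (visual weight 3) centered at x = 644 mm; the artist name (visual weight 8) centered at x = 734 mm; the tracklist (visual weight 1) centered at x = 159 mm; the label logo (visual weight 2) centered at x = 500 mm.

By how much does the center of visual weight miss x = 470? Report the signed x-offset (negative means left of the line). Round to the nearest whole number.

≈ 170 mm

Σw = 3 + 8 + 1 + 2 = 14.
Σw·x = 3·644 + 8·734 + 1·159 + 2·500 = 8963, so x̄ = 8963/14 ≈ 640.21.
Against x = 470, that's 640.21 − 470 = 170.21.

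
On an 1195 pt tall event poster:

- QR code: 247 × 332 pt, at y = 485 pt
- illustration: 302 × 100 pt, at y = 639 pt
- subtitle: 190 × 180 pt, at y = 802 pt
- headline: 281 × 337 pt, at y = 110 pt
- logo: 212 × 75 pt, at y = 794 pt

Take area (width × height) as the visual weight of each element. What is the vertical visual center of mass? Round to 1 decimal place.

y ≈ 426.2

Areas → weights: QR code 247·332 = 82004, illustration 302·100 = 30200, subtitle 190·180 = 34200, headline 281·337 = 94697, logo 212·75 = 15900; Σw = 257001.
y: (82004·485 + 30200·639 + 34200·802 + 94697·110 + 15900·794) / 257001 = 109539410 / 257001 ≈ 426.22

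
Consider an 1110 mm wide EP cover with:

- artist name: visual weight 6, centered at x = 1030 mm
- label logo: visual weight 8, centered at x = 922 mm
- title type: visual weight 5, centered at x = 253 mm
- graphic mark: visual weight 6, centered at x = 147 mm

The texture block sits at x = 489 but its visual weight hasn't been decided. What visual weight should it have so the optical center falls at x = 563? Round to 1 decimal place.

w ≈ 22.0

Existing Σw = 25 (6 + 8 + 5 + 6); existing moment 6·1030 + 8·922 + 5·253 + 6·147 = 15703.
Balance at x = 563 requires (15703 + w·489) / (25 + w) = 563.
Solving: w = (563·25 − 15703) / (489 − 563) = -1628 / -74 ≈ 22.00.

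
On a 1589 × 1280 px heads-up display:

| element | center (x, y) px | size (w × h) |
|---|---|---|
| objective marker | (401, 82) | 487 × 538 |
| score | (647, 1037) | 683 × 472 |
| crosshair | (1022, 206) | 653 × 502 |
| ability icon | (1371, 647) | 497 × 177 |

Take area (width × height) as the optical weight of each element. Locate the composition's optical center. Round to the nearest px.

(769, 480)

Taking area as weight: objective marker 487·538 = 262006, score 683·472 = 322376, crosshair 653·502 = 327806, ability icon 497·177 = 87969. Sum 1000157.
x-moment: 262006·401 + 322376·647 + 327806·1022 + 87969·1371 = 769264909; centroid 769264909/1000157 ≈ 769.14.
y-moment: 262006·82 + 322376·1037 + 327806·206 + 87969·647 = 480232383; centroid 480232383/1000157 ≈ 480.16.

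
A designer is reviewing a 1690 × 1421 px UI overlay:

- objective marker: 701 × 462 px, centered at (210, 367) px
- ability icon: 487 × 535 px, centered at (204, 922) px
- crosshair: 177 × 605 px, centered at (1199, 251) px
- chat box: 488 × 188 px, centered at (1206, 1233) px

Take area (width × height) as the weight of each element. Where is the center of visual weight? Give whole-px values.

Areas → weights: objective marker 701·462 = 323862, ability icon 487·535 = 260545, crosshair 177·605 = 107085, chat box 488·188 = 91744; Σw = 783236.
x: (323862·210 + 260545·204 + 107085·1199 + 91744·1206) / 783236 = 360200379 / 783236 ≈ 459.89
y: (323862·367 + 260545·922 + 107085·251 + 91744·1233) / 783236 = 499078531 / 783236 ≈ 637.20

(460, 637)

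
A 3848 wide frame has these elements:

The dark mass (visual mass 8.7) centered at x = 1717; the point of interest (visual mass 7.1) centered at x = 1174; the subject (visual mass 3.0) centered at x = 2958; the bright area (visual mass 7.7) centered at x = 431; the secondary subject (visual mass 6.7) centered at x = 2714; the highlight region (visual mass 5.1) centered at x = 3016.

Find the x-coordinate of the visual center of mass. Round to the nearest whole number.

x ≈ 1802

Σw = 8.7 + 7.1 + 3.0 + 7.7 + 6.7 + 5.1 = 38.3.
x: moment 69031.4 / weight 38.3 ≈ 1802.39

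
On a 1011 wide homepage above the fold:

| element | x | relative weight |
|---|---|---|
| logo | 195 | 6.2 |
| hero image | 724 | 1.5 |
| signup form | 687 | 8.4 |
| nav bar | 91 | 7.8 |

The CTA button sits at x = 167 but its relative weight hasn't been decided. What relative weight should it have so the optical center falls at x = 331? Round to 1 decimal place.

Fixed elements: Σw = 6.2 + 1.5 + 8.4 + 7.8 = 23.9, Σw·x = 6.2·195 + 1.5·724 + 8.4·687 + 7.8·91 = 8775.6.
Set Σw·x/Σw = 331: (8775.6 + 167w) = 331·(23.9 + w).
Solving: w = (331·23.9 − 8775.6) / (167 − 331) = -864.7 / -164 ≈ 5.27.

w ≈ 5.3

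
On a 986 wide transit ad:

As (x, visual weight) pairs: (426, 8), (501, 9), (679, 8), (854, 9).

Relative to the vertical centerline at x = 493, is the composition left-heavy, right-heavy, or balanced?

right-heavy

Weights sum to 8 + 9 + 8 + 9 = 34.
x: (8·426 + 9·501 + 8·679 + 9·854) / 34 = 21035 / 34 ≈ 618.68
618.7 vs midline 493 → right-heavy.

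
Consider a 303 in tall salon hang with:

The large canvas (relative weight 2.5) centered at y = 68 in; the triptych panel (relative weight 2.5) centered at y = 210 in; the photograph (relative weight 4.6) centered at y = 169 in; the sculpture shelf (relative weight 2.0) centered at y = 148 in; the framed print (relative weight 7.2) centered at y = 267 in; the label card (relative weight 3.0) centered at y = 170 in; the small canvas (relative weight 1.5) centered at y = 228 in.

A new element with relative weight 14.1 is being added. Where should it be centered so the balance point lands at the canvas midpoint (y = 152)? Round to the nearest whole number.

y ≈ 81

New total weight: (2.5 + 2.5 + 4.6 + 2.0 + 7.2 + 3.0 + 1.5) + 14.1 = 37.4.
y: need Σw·y = 37.4·152 = 5684.8. Existing = 2.5·68 + 2.5·210 + 4.6·169 + 2.0·148 + 7.2·267 + 3.0·170 + 1.5·228 = 4542.8. Remainder 1142.0 / 14.1 ≈ 80.99.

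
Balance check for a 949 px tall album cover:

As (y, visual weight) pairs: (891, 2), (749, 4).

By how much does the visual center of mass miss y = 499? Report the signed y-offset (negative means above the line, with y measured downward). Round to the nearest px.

Weights sum to 2 + 4 = 6.
y: (2·891 + 4·749) / 6 = 4778 / 6 ≈ 796.33
Difference: 796.33 − 499 ≈ 297.33.

≈ 297 px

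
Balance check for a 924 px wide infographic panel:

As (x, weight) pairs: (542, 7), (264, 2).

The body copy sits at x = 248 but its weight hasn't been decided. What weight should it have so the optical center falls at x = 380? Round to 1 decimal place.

Existing Σw = 9 (7 + 2); existing moment 7·542 + 2·264 = 4322.
Set Σw·x/Σw = 380: (4322 + 248w) = 380·(9 + w).
Rearranging, w·(248 − 380) = 380·9 − 4322 = -902, so w ≈ -902/-132 = 6.83.

w ≈ 6.8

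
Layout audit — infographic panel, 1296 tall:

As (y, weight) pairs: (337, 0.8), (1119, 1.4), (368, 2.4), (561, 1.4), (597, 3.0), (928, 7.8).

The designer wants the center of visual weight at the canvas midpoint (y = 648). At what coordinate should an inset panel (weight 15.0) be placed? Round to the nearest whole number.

y ≈ 538

With the inset panel, Σw becomes 0.8 + 1.4 + 2.4 + 1.4 + 3.0 + 7.8 + 15.0 = 31.8.
y: need Σw·y = 31.8·648 = 20606.4. Existing = 0.8·337 + 1.4·1119 + 2.4·368 + 1.4·561 + 3.0·597 + 7.8·928 = 12534.2. Remainder 8072.2 / 15.0 ≈ 538.15.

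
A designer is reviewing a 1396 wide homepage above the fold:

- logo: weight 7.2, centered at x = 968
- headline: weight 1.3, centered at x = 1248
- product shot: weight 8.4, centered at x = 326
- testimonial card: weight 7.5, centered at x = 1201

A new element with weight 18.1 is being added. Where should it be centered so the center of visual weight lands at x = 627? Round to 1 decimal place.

New total weight: (7.2 + 1.3 + 8.4 + 7.5) + 18.1 = 42.5.
Along x: (20337.9 + 18.1·x) / 42.5 = 627 (existing moment 7.2·968 + 1.3·1248 + 8.4·326 + 7.5·1201 = 20337.9) ⇒ x = (26647.5 − 20337.9) / 18.1 ≈ 348.60.

x ≈ 348.6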